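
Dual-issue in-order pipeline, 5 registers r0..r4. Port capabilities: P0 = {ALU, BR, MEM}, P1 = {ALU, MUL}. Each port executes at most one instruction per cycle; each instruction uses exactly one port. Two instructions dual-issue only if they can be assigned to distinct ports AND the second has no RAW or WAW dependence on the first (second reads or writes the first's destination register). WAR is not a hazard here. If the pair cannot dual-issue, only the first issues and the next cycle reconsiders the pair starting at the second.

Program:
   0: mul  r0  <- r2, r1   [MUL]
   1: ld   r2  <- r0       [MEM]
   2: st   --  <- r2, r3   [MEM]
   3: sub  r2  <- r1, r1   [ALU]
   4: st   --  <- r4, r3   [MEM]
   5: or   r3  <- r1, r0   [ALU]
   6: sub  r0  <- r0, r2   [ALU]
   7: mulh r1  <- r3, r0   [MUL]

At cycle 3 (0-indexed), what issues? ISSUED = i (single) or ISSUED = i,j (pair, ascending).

  cy0 -> i0 (mul) RAW r0
  cy1 -> i1 (ld) no-port MEM/MEM
  cy2 -> i2,i3 (st sub) dual
  cy3 -> i4,i5 (st or) dual
  cy4 -> i6 (sub) RAW r0
  cy5 -> i7 (mulh) tail

ISSUED = 4,5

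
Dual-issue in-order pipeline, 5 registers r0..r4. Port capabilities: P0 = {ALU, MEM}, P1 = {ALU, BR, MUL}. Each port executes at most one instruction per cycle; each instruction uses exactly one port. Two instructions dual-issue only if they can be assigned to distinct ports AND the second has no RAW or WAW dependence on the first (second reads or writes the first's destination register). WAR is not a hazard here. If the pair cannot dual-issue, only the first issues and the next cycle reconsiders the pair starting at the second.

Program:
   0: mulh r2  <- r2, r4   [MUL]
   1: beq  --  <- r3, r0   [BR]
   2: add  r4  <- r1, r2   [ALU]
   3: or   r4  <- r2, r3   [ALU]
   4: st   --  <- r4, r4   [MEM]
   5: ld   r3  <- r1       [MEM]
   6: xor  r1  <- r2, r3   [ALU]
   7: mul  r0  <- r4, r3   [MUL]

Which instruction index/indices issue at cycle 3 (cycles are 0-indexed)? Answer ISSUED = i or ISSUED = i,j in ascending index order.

ISSUED = 4

0. mulh.MUL @i0  | no-port MUL/BR
1. beq.BR/add.ALU @i1/i2  | dual
2. or.ALU @i3  | RAW r4
3. st.MEM @i4  | no-port MEM/MEM
4. ld.MEM @i5  | RAW r3
5. xor.ALU/mul.MUL @i6/i7  | dual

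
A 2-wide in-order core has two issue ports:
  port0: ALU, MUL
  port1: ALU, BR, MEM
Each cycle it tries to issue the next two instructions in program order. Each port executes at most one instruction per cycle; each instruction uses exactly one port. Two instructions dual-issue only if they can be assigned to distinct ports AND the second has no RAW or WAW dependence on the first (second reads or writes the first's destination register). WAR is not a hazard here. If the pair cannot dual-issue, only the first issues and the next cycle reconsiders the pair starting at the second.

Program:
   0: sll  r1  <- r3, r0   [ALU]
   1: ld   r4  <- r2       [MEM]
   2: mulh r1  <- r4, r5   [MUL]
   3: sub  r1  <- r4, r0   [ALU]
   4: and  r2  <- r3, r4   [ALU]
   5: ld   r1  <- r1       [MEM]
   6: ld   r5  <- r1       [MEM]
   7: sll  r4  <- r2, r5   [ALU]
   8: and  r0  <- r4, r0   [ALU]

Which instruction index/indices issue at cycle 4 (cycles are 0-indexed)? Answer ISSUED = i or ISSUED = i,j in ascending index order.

c0: i0/i1 sll.ALU ld.MEM  pair
c1: i2 mulh.MUL  WAW r1
c2: i3/i4 sub.ALU and.ALU  pair
c3: i5 ld.MEM  no-port MEM/MEM
c4: i6 ld.MEM  RAW r5
c5: i7 sll.ALU  RAW r4
c6: i8 and.ALU  tail

ISSUED = 6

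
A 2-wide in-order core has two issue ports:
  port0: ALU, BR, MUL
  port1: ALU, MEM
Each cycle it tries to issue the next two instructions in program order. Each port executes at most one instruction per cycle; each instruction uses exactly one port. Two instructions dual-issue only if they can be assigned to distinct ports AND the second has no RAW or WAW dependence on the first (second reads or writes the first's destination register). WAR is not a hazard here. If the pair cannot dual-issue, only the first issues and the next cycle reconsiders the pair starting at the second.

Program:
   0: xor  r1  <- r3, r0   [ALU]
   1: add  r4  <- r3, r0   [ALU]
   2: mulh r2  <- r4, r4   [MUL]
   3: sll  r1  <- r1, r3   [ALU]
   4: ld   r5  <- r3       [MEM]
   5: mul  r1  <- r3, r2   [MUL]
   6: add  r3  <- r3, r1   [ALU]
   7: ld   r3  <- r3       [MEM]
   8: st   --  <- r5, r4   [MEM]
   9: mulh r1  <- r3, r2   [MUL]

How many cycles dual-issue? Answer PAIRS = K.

PAIRS = 4

[0] i0,i1  xor add  -- pair
[1] i2,i3  mulh sll  -- pair
[2] i4,i5  ld mul  -- pair
[3] i6  add  -- RAW+WAW r3
[4] i7  ld  -- no-port MEM/MEM
[5] i8,i9  st mulh  -- pair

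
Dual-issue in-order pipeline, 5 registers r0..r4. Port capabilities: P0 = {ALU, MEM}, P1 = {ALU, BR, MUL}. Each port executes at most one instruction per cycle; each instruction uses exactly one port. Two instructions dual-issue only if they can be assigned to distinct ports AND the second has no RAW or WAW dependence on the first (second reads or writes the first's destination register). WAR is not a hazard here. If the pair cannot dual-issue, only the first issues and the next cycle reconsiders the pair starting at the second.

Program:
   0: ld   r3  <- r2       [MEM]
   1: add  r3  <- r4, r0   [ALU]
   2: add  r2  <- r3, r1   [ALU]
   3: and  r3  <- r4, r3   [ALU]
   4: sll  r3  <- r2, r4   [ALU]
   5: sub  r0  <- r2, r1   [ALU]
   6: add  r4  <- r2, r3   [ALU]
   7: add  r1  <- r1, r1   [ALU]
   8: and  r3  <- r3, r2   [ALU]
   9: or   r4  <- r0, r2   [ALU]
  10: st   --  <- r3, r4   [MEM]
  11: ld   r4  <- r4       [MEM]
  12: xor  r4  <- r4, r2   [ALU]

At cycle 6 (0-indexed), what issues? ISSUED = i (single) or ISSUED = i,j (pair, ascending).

ISSUED = 10

t=0 i0:ld ; WAW r3
t=1 i1:add ; RAW r3
t=2 i2,i3:add+and ; dual
t=3 i4,i5:sll+sub ; dual
t=4 i6,i7:add+add ; dual
t=5 i8,i9:and+or ; dual
t=6 i10:st ; no-port MEM/MEM
t=7 i11:ld ; RAW+WAW r4
t=8 i12:xor ; tail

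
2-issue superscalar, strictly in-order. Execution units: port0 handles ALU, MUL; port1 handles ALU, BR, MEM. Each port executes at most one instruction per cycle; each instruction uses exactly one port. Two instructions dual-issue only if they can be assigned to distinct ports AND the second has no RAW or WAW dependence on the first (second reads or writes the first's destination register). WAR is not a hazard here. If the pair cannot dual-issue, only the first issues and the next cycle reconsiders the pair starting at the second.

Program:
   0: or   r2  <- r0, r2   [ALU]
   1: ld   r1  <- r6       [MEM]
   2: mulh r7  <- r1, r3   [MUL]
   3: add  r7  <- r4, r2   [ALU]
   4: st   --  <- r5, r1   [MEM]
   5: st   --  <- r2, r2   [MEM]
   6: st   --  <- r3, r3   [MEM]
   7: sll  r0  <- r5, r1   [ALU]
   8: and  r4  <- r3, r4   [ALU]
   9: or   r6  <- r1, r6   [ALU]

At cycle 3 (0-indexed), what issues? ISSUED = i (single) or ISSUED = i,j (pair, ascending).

ISSUED = 5

[0] i0,i1  or ld  -- dual
[1] i2  mulh  -- WAW r7
[2] i3,i4  add st  -- dual
[3] i5  st  -- no-port MEM/MEM
[4] i6,i7  st sll  -- dual
[5] i8,i9  and or  -- dual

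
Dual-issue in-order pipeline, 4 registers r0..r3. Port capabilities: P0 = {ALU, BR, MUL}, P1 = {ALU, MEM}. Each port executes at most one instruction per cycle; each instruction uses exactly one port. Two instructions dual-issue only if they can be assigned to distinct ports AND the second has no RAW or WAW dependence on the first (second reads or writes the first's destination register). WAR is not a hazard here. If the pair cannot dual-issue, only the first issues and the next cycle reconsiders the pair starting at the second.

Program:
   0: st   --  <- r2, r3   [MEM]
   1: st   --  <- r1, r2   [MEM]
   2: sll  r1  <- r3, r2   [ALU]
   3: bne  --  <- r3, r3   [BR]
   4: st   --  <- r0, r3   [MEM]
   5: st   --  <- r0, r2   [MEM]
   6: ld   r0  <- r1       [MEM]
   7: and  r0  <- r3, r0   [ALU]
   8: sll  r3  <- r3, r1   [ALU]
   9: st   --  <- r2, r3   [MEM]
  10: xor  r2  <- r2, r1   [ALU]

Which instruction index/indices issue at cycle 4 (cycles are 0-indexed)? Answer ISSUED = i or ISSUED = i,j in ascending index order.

0. st @i0  | no-port MEM/MEM
1. st+sll @i1+i2  | pair
2. bne+st @i3+i4  | pair
3. st @i5  | no-port MEM/MEM
4. ld @i6  | RAW+WAW r0
5. and+sll @i7+i8  | pair
6. st+xor @i9+i10  | pair

ISSUED = 6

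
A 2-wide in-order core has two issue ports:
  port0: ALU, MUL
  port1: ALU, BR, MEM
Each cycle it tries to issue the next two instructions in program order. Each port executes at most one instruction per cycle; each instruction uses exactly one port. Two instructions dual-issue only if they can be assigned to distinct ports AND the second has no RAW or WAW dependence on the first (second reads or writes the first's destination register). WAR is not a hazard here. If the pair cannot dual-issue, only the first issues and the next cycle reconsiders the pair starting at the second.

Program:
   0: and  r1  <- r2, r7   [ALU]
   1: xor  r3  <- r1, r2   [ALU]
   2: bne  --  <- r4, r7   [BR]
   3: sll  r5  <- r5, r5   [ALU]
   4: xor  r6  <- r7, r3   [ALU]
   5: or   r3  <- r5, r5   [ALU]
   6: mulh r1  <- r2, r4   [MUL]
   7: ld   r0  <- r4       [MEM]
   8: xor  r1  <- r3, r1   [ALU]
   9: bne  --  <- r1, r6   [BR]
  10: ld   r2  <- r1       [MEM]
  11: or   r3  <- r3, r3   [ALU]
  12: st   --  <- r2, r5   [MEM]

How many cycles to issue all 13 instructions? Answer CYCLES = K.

[0] i0  and  -- RAW r1
[1] i1+i2  xor+bne  -- 2-wide
[2] i3+i4  sll+xor  -- 2-wide
[3] i5+i6  or+mulh  -- 2-wide
[4] i7+i8  ld+xor  -- 2-wide
[5] i9  bne  -- no-port BR/MEM
[6] i10+i11  ld+or  -- 2-wide
[7] i12  st  -- tail

CYCLES = 8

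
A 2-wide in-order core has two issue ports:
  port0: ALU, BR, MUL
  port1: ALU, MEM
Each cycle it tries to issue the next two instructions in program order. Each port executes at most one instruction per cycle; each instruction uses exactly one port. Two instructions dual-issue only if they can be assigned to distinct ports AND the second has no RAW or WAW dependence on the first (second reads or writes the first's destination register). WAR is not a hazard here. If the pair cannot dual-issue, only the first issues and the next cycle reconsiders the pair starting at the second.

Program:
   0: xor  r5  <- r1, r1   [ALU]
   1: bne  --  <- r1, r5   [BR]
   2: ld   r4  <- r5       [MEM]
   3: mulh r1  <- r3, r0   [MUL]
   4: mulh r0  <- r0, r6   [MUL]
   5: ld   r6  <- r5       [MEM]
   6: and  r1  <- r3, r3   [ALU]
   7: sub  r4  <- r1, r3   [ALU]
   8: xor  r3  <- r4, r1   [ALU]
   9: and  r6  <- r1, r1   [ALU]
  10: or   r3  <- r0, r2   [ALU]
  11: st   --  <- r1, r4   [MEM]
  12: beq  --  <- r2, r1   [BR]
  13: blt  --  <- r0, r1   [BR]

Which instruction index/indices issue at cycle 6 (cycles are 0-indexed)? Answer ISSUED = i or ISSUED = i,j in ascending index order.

#0 head=0: xor.ALU i0 RAW r5
#1 head=1: bne.BR;ld.MEM i1,i2 pair
#2 head=3: mulh.MUL i3 no-port MUL/MUL
#3 head=4: mulh.MUL;ld.MEM i4,i5 pair
#4 head=6: and.ALU i6 RAW r1
#5 head=7: sub.ALU i7 RAW r4
#6 head=8: xor.ALU;and.ALU i8,i9 pair
#7 head=10: or.ALU;st.MEM i10,i11 pair
#8 head=12: beq.BR i12 no-port BR/BR
#9 head=13: blt.BR i13 tail

ISSUED = 8,9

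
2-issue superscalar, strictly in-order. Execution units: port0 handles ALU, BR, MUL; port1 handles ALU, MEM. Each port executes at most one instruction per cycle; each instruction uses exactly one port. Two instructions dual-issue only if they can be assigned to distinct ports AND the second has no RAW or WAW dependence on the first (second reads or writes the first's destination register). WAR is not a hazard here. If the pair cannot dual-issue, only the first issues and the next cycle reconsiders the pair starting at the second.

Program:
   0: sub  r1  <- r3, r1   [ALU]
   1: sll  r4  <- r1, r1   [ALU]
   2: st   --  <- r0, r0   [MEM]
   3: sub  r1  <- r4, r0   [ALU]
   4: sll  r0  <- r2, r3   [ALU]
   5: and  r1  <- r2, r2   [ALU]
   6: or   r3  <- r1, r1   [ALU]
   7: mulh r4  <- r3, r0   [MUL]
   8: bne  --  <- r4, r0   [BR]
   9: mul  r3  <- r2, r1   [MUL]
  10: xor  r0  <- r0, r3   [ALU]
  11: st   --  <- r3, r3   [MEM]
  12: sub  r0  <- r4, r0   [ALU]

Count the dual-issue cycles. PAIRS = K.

PAIRS = 3

#0 head=0: sub.ALU i0 RAW r1
#1 head=1: sll.ALU+st.MEM i1,i2 pair
#2 head=3: sub.ALU+sll.ALU i3,i4 pair
#3 head=5: and.ALU i5 RAW r1
#4 head=6: or.ALU i6 RAW r3
#5 head=7: mulh.MUL i7 no-port MUL/BR
#6 head=8: bne.BR i8 no-port BR/MUL
#7 head=9: mul.MUL i9 RAW r3
#8 head=10: xor.ALU+st.MEM i10,i11 pair
#9 head=12: sub.ALU i12 tail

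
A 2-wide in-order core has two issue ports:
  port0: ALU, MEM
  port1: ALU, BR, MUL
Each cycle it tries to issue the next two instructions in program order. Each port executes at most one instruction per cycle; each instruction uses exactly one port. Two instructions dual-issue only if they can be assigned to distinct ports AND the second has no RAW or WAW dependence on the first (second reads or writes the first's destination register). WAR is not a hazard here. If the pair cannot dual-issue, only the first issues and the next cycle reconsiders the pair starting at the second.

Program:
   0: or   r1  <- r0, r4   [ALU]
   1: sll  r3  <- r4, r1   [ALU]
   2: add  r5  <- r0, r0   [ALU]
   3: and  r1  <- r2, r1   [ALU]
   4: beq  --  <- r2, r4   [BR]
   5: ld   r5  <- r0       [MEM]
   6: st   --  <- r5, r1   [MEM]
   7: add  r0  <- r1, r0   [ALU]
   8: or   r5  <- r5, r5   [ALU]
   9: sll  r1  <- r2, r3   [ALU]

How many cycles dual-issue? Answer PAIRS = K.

PAIRS = 4

c0: i0 or  RAW r1
c1: i1&i2 sll+add  2-wide
c2: i3&i4 and+beq  2-wide
c3: i5 ld  no-port MEM/MEM
c4: i6&i7 st+add  2-wide
c5: i8&i9 or+sll  2-wide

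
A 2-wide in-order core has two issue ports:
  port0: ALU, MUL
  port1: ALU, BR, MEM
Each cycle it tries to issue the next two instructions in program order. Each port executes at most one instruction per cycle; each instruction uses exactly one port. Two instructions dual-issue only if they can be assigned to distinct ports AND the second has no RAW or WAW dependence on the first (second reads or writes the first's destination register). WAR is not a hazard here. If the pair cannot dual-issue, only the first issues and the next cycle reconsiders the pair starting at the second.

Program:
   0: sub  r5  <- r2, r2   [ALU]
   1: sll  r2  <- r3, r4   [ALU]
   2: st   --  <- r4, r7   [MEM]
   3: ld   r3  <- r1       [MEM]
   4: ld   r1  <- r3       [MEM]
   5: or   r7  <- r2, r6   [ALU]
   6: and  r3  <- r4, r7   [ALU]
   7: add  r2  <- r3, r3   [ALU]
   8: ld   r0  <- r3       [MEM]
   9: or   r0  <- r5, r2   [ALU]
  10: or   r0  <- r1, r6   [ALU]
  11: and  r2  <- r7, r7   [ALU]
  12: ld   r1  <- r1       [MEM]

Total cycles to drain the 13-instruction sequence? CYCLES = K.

t=0 i0,i1:sub+sll ; 2-wide
t=1 i2:st ; no-port MEM/MEM
t=2 i3:ld ; no-port MEM/MEM
t=3 i4,i5:ld+or ; 2-wide
t=4 i6:and ; RAW r3
t=5 i7,i8:add+ld ; 2-wide
t=6 i9:or ; WAW r0
t=7 i10,i11:or+and ; 2-wide
t=8 i12:ld ; tail

CYCLES = 9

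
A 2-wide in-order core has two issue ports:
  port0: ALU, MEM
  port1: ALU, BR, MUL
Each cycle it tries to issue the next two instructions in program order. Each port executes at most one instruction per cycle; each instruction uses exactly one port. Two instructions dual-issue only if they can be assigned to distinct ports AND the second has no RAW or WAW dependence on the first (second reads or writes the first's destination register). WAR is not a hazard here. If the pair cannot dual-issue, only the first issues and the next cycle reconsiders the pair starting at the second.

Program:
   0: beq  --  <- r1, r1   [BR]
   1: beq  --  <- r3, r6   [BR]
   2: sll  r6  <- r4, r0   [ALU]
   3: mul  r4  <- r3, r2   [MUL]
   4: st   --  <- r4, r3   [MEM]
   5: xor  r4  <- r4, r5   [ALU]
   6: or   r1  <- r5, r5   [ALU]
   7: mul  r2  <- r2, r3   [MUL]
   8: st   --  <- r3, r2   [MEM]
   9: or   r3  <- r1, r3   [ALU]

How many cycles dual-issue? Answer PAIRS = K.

PAIRS = 4

0. beq @i0  | no-port BR/BR
1. beq;sll @i1,i2  | pair
2. mul @i3  | RAW r4
3. st;xor @i4,i5  | pair
4. or;mul @i6,i7  | pair
5. st;or @i8,i9  | pair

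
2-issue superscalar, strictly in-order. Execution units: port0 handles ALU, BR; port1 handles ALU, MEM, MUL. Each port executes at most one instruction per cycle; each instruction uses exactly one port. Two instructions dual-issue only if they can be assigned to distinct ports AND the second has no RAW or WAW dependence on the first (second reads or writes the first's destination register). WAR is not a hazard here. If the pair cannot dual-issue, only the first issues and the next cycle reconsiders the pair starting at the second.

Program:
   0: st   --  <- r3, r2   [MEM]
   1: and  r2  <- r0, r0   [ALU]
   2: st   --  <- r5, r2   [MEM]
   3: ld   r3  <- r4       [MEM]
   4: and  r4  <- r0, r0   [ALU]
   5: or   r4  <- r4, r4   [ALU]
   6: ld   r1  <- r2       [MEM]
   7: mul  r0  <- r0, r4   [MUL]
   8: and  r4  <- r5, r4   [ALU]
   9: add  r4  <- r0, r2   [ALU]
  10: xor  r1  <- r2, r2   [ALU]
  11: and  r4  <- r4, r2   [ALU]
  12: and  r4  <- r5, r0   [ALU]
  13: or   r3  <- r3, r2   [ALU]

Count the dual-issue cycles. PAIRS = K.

t=0 i0/i1:st+and ; pair
t=1 i2:st ; no-port MEM/MEM
t=2 i3/i4:ld+and ; pair
t=3 i5/i6:or+ld ; pair
t=4 i7/i8:mul+and ; pair
t=5 i9/i10:add+xor ; pair
t=6 i11:and ; WAW r4
t=7 i12/i13:and+or ; pair

PAIRS = 6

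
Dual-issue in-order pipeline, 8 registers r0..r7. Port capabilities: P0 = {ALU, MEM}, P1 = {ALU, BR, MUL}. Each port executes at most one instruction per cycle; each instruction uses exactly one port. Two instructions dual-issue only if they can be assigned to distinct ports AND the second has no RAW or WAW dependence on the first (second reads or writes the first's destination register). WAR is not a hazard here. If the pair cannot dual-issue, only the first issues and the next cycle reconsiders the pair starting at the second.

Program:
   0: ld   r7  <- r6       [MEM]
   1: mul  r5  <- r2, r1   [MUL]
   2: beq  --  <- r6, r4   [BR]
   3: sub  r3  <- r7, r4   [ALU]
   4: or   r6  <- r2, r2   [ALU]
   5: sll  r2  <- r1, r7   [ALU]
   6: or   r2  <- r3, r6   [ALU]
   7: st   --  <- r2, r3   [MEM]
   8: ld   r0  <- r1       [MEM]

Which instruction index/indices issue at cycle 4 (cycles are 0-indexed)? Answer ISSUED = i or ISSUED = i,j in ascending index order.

[0] i0,i1  ld.MEM+mul.MUL  -- pair
[1] i2,i3  beq.BR+sub.ALU  -- pair
[2] i4,i5  or.ALU+sll.ALU  -- pair
[3] i6  or.ALU  -- RAW r2
[4] i7  st.MEM  -- no-port MEM/MEM
[5] i8  ld.MEM  -- tail

ISSUED = 7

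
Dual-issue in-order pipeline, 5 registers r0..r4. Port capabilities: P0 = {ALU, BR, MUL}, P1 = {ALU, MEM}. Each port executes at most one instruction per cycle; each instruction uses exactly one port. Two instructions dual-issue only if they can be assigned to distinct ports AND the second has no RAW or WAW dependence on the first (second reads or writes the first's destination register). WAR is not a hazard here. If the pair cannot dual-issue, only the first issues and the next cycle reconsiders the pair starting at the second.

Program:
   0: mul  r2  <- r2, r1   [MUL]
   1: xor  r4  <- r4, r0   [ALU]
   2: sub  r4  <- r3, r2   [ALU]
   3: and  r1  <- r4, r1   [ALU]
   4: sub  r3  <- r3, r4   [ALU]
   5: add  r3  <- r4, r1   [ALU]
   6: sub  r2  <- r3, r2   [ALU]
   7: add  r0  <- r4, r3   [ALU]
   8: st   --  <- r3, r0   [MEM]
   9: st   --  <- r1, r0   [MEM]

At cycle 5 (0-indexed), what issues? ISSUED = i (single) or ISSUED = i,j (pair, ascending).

[0] i0,i1  mul.MUL/xor.ALU  -- dual
[1] i2  sub.ALU  -- RAW r4
[2] i3,i4  and.ALU/sub.ALU  -- dual
[3] i5  add.ALU  -- RAW r3
[4] i6,i7  sub.ALU/add.ALU  -- dual
[5] i8  st.MEM  -- no-port MEM/MEM
[6] i9  st.MEM  -- tail

ISSUED = 8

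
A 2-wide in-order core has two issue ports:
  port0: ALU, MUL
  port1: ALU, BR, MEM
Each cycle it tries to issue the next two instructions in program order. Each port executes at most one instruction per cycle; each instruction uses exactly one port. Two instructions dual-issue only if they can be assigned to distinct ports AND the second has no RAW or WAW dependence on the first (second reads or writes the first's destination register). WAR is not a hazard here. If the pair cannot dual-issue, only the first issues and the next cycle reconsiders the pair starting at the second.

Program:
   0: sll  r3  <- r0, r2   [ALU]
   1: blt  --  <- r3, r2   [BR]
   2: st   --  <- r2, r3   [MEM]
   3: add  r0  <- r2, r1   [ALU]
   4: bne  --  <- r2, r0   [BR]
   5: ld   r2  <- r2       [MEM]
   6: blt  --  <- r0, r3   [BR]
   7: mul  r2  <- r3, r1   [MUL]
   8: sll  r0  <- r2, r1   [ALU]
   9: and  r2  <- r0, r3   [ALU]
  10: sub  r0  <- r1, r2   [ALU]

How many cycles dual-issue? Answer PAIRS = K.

c0: i0 sll  RAW r3
c1: i1 blt  no-port BR/MEM
c2: i2/i3 st;add  dual
c3: i4 bne  no-port BR/MEM
c4: i5 ld  no-port MEM/BR
c5: i6/i7 blt;mul  dual
c6: i8 sll  RAW r0
c7: i9 and  RAW r2
c8: i10 sub  tail

PAIRS = 2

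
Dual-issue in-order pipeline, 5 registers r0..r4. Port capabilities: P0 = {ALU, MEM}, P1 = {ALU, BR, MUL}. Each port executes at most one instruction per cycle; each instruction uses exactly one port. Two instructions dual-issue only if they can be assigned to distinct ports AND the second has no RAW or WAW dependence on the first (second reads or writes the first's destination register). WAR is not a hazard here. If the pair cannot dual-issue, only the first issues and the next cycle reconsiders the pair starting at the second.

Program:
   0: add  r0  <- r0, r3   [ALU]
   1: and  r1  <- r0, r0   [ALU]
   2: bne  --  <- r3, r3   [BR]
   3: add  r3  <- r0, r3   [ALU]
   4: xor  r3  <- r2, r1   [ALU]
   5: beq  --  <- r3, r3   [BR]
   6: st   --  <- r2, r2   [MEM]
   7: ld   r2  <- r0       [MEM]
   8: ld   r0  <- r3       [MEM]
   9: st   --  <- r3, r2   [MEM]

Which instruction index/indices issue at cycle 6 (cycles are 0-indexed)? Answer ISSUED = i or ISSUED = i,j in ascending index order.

ISSUED = 8

#0 head=0: add i0 RAW r0
#1 head=1: and;bne i1&i2 dual
#2 head=3: add i3 WAW r3
#3 head=4: xor i4 RAW r3
#4 head=5: beq;st i5&i6 dual
#5 head=7: ld i7 no-port MEM/MEM
#6 head=8: ld i8 no-port MEM/MEM
#7 head=9: st i9 tail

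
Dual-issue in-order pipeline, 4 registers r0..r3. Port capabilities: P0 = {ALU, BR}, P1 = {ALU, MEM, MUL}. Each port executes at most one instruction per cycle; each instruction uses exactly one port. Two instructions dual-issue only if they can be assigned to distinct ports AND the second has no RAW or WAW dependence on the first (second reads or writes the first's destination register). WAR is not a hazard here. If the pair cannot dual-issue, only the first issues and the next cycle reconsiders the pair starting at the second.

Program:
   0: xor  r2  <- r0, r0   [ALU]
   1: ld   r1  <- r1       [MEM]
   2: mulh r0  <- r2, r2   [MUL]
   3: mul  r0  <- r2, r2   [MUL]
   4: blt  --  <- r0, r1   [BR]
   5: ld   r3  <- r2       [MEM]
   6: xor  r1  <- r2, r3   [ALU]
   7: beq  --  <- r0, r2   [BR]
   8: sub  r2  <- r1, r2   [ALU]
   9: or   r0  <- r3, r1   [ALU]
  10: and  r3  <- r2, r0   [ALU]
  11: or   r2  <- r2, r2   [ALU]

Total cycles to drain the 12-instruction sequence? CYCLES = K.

t=0 i0&i1:xor ld ; pair
t=1 i2:mulh ; no-port MUL/MUL
t=2 i3:mul ; RAW r0
t=3 i4&i5:blt ld ; pair
t=4 i6&i7:xor beq ; pair
t=5 i8&i9:sub or ; pair
t=6 i10&i11:and or ; pair

CYCLES = 7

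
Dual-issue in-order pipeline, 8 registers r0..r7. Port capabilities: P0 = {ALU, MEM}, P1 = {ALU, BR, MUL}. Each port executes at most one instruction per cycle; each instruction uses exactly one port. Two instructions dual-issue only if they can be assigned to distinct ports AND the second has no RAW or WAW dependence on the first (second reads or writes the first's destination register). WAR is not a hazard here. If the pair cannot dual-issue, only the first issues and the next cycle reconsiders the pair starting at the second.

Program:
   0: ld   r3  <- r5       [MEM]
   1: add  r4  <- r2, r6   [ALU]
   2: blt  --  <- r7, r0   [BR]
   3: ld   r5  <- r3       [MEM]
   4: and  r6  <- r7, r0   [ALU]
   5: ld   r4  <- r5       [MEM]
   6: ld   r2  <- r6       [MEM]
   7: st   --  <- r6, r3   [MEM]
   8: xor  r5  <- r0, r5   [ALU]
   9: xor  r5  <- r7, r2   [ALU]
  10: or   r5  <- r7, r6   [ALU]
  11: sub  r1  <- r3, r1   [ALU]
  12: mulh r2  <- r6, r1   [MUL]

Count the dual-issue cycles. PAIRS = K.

PAIRS = 5

  cy0 -> i0,i1 (ld.MEM;add.ALU) dual
  cy1 -> i2,i3 (blt.BR;ld.MEM) dual
  cy2 -> i4,i5 (and.ALU;ld.MEM) dual
  cy3 -> i6 (ld.MEM) no-port MEM/MEM
  cy4 -> i7,i8 (st.MEM;xor.ALU) dual
  cy5 -> i9 (xor.ALU) WAW r5
  cy6 -> i10,i11 (or.ALU;sub.ALU) dual
  cy7 -> i12 (mulh.MUL) tail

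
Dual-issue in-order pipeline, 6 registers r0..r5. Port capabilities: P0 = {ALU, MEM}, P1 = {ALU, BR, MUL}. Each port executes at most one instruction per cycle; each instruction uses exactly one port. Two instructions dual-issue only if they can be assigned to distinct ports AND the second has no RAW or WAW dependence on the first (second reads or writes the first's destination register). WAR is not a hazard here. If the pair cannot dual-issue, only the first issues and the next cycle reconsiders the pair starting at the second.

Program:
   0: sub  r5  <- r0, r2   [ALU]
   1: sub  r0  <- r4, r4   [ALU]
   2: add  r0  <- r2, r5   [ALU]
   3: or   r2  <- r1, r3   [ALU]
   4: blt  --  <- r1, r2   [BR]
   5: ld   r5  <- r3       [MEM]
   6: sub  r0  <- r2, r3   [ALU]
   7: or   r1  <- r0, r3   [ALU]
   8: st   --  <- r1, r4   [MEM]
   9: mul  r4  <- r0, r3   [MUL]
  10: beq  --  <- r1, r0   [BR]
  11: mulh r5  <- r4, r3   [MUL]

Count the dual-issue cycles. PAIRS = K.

PAIRS = 4

  cy0 -> i0&i1 (sub.ALU;sub.ALU) 2-wide
  cy1 -> i2&i3 (add.ALU;or.ALU) 2-wide
  cy2 -> i4&i5 (blt.BR;ld.MEM) 2-wide
  cy3 -> i6 (sub.ALU) RAW r0
  cy4 -> i7 (or.ALU) RAW r1
  cy5 -> i8&i9 (st.MEM;mul.MUL) 2-wide
  cy6 -> i10 (beq.BR) no-port BR/MUL
  cy7 -> i11 (mulh.MUL) tail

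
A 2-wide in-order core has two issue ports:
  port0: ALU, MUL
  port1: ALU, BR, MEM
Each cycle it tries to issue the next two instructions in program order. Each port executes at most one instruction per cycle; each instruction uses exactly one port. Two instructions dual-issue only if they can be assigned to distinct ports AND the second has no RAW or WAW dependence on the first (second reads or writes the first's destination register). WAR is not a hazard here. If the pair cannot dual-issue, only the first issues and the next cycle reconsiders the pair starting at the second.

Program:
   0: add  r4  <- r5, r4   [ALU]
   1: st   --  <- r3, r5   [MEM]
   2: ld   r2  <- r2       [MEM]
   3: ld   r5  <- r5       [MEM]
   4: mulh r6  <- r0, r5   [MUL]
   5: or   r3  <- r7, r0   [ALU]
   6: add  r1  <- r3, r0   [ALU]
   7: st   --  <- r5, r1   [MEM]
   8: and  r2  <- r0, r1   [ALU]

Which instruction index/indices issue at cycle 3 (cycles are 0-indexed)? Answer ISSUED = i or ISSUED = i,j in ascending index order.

ISSUED = 4,5

c0: i0/i1 add+st  dual
c1: i2 ld  no-port MEM/MEM
c2: i3 ld  RAW r5
c3: i4/i5 mulh+or  dual
c4: i6 add  RAW r1
c5: i7/i8 st+and  dual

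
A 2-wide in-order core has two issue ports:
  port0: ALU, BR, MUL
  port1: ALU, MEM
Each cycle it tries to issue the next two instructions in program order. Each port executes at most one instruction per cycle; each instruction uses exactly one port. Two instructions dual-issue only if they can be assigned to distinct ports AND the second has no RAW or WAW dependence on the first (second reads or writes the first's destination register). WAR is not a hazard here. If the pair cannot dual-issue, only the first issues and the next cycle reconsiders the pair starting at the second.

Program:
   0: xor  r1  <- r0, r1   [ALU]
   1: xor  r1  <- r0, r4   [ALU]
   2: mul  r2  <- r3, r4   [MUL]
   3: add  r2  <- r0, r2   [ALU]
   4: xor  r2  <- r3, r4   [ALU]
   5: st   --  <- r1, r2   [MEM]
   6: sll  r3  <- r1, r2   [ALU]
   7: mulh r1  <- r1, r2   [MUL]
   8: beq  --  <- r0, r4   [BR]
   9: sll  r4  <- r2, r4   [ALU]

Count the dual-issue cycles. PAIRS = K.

t=0 i0:xor ; WAW r1
t=1 i1/i2:xor mul ; dual
t=2 i3:add ; WAW r2
t=3 i4:xor ; RAW r2
t=4 i5/i6:st sll ; dual
t=5 i7:mulh ; no-port MUL/BR
t=6 i8/i9:beq sll ; dual

PAIRS = 3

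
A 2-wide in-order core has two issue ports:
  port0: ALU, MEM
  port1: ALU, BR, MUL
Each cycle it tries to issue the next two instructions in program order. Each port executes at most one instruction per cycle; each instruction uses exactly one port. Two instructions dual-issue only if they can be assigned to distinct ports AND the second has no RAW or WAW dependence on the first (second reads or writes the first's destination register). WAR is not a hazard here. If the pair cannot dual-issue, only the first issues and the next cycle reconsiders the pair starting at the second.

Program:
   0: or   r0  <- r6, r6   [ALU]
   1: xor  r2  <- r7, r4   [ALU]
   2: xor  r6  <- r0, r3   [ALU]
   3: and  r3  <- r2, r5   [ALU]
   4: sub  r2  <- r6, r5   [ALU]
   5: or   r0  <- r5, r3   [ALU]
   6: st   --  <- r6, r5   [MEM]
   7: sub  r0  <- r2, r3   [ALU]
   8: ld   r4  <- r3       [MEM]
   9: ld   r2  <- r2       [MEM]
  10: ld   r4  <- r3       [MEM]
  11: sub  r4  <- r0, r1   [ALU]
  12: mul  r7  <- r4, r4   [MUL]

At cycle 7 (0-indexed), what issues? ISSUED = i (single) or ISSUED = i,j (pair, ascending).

ISSUED = 11

[0] i0+i1  or+xor  -- dual
[1] i2+i3  xor+and  -- dual
[2] i4+i5  sub+or  -- dual
[3] i6+i7  st+sub  -- dual
[4] i8  ld  -- no-port MEM/MEM
[5] i9  ld  -- no-port MEM/MEM
[6] i10  ld  -- WAW r4
[7] i11  sub  -- RAW r4
[8] i12  mul  -- tail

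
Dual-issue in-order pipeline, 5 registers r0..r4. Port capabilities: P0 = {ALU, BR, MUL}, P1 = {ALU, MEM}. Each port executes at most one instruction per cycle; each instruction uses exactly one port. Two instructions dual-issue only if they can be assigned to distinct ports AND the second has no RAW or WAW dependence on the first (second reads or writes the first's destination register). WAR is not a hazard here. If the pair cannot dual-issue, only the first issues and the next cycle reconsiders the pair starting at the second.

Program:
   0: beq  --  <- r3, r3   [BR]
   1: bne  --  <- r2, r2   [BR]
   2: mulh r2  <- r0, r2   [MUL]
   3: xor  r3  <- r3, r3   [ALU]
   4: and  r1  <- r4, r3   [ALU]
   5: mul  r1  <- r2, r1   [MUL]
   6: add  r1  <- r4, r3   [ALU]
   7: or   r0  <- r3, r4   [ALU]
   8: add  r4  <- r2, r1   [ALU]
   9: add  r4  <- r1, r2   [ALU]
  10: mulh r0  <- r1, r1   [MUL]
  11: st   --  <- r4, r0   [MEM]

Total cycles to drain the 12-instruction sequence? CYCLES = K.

CYCLES = 9

0. beq @i0  | no-port BR/BR
1. bne @i1  | no-port BR/MUL
2. mulh xor @i2,i3  | dual
3. and @i4  | RAW+WAW r1
4. mul @i5  | WAW r1
5. add or @i6,i7  | dual
6. add @i8  | WAW r4
7. add mulh @i9,i10  | dual
8. st @i11  | tail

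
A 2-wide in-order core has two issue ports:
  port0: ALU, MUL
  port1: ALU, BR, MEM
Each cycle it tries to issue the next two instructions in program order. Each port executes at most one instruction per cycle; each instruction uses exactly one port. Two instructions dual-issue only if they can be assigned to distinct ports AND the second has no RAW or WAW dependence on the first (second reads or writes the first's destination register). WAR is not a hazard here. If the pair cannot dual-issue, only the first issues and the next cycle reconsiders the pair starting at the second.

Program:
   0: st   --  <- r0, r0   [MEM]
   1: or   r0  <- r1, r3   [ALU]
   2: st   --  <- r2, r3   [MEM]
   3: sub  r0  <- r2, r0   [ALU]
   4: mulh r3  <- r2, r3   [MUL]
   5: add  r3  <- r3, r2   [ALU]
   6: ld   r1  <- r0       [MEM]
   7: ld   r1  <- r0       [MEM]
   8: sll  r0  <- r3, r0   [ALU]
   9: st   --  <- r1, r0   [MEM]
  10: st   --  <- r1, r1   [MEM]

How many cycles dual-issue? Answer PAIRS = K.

  cy0 -> i0+i1 (st+or) pair
  cy1 -> i2+i3 (st+sub) pair
  cy2 -> i4 (mulh) RAW+WAW r3
  cy3 -> i5+i6 (add+ld) pair
  cy4 -> i7+i8 (ld+sll) pair
  cy5 -> i9 (st) no-port MEM/MEM
  cy6 -> i10 (st) tail

PAIRS = 4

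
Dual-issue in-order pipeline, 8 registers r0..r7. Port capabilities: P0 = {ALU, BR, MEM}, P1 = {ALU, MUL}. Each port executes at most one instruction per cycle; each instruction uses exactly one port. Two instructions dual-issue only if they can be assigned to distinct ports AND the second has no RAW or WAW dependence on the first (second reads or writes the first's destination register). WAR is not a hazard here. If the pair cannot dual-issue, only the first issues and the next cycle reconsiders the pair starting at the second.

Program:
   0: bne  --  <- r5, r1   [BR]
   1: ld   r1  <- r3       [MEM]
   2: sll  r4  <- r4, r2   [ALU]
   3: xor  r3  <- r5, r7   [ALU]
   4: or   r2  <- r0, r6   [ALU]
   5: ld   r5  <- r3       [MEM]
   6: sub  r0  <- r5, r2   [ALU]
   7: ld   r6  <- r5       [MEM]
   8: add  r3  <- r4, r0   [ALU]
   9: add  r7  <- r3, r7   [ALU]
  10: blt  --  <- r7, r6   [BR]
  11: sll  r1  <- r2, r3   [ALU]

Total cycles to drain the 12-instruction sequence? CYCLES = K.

CYCLES = 8

[0] i0  bne.BR  -- no-port BR/MEM
[1] i1+i2  ld.MEM+sll.ALU  -- dual
[2] i3+i4  xor.ALU+or.ALU  -- dual
[3] i5  ld.MEM  -- RAW r5
[4] i6+i7  sub.ALU+ld.MEM  -- dual
[5] i8  add.ALU  -- RAW r3
[6] i9  add.ALU  -- RAW r7
[7] i10+i11  blt.BR+sll.ALU  -- dual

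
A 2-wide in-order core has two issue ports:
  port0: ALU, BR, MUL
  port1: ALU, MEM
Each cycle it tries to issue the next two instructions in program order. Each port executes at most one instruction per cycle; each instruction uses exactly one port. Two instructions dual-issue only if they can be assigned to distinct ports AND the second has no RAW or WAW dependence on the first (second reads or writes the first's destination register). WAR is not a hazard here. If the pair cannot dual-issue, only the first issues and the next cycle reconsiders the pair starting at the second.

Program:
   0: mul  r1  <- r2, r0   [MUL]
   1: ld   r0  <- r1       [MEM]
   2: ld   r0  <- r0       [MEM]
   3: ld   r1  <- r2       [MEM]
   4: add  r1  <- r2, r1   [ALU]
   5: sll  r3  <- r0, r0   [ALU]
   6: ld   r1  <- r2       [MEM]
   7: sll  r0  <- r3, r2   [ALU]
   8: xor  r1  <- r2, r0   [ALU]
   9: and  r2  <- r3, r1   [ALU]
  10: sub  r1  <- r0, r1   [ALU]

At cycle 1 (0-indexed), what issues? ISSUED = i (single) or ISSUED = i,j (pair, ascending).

#0 head=0: mul i0 RAW r1
#1 head=1: ld i1 no-port MEM/MEM
#2 head=2: ld i2 no-port MEM/MEM
#3 head=3: ld i3 RAW+WAW r1
#4 head=4: add;sll i4&i5 dual
#5 head=6: ld;sll i6&i7 dual
#6 head=8: xor i8 RAW r1
#7 head=9: and;sub i9&i10 dual

ISSUED = 1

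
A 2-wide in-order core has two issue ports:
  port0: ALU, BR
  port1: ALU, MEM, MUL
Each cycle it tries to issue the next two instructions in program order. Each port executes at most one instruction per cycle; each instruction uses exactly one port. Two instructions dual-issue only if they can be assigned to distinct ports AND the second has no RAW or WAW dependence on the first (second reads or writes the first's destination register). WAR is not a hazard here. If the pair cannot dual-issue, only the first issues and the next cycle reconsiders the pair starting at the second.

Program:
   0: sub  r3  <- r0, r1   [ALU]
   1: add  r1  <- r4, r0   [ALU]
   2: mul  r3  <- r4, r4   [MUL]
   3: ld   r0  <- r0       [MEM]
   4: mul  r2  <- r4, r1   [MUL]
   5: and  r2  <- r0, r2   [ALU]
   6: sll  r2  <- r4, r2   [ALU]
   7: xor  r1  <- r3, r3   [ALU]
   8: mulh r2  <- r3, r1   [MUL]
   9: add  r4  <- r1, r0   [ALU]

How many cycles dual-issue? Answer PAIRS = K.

PAIRS = 3

[0] i0,i1  sub/add  -- dual
[1] i2  mul  -- no-port MUL/MEM
[2] i3  ld  -- no-port MEM/MUL
[3] i4  mul  -- RAW+WAW r2
[4] i5  and  -- RAW+WAW r2
[5] i6,i7  sll/xor  -- dual
[6] i8,i9  mulh/add  -- dual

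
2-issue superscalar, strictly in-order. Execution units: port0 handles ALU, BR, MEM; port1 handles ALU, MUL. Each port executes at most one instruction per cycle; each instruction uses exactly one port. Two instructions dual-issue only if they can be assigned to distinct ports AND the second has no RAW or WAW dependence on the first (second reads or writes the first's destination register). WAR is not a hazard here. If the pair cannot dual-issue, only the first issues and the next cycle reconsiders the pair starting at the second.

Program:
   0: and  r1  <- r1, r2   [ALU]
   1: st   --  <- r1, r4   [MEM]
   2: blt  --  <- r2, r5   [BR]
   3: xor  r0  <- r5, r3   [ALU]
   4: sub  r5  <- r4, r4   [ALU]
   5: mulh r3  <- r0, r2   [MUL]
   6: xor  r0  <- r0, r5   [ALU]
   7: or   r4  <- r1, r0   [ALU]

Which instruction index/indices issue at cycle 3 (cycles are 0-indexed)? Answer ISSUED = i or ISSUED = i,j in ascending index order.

  cy0 -> i0 (and.ALU) RAW r1
  cy1 -> i1 (st.MEM) no-port MEM/BR
  cy2 -> i2,i3 (blt.BR xor.ALU) pair
  cy3 -> i4,i5 (sub.ALU mulh.MUL) pair
  cy4 -> i6 (xor.ALU) RAW r0
  cy5 -> i7 (or.ALU) tail

ISSUED = 4,5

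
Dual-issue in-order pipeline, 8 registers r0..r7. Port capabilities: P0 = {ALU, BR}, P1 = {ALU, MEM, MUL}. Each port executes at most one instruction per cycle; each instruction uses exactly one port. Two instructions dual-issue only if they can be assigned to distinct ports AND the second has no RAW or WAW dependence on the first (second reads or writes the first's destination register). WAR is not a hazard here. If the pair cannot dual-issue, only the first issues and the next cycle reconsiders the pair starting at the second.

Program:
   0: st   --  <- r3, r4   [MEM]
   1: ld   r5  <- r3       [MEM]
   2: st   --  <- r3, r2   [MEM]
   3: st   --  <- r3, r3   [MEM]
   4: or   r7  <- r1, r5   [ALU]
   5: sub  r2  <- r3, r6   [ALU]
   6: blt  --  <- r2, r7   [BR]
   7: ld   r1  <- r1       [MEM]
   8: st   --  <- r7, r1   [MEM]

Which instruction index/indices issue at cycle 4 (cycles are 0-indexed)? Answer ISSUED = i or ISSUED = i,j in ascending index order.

  cy0 -> i0 (st) no-port MEM/MEM
  cy1 -> i1 (ld) no-port MEM/MEM
  cy2 -> i2 (st) no-port MEM/MEM
  cy3 -> i3&i4 (st or) pair
  cy4 -> i5 (sub) RAW r2
  cy5 -> i6&i7 (blt ld) pair
  cy6 -> i8 (st) tail

ISSUED = 5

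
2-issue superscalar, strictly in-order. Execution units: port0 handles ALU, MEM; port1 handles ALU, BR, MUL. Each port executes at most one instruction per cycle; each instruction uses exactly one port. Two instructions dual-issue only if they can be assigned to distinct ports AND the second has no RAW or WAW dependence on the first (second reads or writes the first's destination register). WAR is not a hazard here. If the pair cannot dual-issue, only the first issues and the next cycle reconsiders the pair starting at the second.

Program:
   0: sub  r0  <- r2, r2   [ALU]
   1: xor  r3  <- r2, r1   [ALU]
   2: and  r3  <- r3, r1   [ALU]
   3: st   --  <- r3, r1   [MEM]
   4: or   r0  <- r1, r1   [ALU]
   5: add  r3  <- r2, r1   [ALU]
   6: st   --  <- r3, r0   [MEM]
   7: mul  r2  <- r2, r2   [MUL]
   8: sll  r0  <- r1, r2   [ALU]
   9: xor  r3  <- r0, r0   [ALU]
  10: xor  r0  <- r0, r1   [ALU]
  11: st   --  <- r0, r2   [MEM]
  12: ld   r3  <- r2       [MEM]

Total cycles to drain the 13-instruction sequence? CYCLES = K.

CYCLES = 9

0. sub xor @i0/i1  | pair
1. and @i2  | RAW r3
2. st or @i3/i4  | pair
3. add @i5  | RAW r3
4. st mul @i6/i7  | pair
5. sll @i8  | RAW r0
6. xor xor @i9/i10  | pair
7. st @i11  | no-port MEM/MEM
8. ld @i12  | tail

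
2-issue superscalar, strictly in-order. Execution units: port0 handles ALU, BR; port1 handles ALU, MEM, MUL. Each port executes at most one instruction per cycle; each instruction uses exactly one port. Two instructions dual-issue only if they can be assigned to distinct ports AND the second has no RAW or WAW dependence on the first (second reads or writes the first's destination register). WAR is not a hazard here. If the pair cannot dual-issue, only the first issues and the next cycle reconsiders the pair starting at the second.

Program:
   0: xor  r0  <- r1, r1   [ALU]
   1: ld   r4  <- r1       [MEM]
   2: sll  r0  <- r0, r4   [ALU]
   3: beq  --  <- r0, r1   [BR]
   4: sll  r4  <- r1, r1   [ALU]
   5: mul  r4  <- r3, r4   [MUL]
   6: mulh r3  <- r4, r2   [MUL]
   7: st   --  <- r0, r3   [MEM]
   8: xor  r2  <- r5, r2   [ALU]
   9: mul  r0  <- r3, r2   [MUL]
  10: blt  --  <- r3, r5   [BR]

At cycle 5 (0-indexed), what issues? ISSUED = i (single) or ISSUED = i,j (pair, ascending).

ISSUED = 7,8

t=0 i0/i1:xor ld ; dual
t=1 i2:sll ; RAW r0
t=2 i3/i4:beq sll ; dual
t=3 i5:mul ; no-port MUL/MUL
t=4 i6:mulh ; no-port MUL/MEM
t=5 i7/i8:st xor ; dual
t=6 i9/i10:mul blt ; dual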